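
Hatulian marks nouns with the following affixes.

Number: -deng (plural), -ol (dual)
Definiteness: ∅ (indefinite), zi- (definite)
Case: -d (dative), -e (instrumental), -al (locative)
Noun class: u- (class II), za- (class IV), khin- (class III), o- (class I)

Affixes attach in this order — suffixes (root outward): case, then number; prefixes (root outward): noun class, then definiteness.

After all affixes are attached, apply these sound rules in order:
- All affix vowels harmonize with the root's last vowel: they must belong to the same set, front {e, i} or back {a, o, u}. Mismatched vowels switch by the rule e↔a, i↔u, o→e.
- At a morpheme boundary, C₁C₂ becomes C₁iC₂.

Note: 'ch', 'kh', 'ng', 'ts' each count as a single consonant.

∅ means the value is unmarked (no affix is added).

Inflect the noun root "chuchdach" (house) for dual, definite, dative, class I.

Attach noun class class I o- → ochuchdach.
Attach case dative -d → ochuchdachd.
Attach definiteness definite zi- → ziochuchdachd.
Attach number dual -ol → ziochuchdachdol.
Apply vowel harmony: ziochuchdachdol → zuochuchdachdol.
Apply epenthesis: zuochuchdachdol → zuochuchdachidol.

zuochuchdachidol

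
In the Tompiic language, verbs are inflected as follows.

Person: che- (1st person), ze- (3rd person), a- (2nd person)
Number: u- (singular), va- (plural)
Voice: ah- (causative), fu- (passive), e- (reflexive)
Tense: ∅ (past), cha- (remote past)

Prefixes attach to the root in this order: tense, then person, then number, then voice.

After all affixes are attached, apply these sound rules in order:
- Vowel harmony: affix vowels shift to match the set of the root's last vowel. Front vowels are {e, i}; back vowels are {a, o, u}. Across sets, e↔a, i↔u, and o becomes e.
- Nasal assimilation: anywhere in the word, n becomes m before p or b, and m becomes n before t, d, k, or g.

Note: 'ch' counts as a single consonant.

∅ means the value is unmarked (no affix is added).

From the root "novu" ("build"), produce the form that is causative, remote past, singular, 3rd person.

ahuzachanovu

Attach tense remote past cha- → chanovu.
Attach person 3rd person ze- → zechanovu.
Attach number singular u- → uzechanovu.
Attach voice causative ah- → ahuzechanovu.
Apply vowel harmony: ahuzechanovu → ahuzachanovu.
Nasal assimilation: no change.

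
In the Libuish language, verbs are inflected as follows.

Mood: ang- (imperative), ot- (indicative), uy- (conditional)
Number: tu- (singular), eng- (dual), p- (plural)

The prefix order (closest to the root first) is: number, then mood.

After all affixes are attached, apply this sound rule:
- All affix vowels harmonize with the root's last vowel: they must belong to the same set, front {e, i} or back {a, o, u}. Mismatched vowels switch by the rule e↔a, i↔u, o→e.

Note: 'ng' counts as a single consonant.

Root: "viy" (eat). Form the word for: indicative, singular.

Attach number singular tu- → tuviy.
Attach mood indicative ot- → ottuviy.
Apply vowel harmony: ottuviy → ettiviy.

ettiviy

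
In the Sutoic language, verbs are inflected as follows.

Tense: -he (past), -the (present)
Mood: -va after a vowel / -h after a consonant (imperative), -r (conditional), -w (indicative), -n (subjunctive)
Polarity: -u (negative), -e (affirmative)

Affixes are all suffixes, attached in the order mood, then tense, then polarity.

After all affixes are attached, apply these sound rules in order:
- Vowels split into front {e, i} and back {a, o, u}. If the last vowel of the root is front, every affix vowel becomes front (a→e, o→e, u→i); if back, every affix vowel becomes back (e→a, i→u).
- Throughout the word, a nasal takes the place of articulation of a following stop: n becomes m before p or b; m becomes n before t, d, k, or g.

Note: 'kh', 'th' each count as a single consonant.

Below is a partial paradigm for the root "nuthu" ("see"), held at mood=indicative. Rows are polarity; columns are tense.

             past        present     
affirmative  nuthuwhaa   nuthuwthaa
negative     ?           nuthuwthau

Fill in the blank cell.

nuthuwhau

Attach mood indicative -w → nuthuw.
Attach tense past -he → nuthuwhe.
Attach polarity negative -u → nuthuwheu.
Apply vowel harmony: nuthuwheu → nuthuwhau.
Nasal assimilation: no change.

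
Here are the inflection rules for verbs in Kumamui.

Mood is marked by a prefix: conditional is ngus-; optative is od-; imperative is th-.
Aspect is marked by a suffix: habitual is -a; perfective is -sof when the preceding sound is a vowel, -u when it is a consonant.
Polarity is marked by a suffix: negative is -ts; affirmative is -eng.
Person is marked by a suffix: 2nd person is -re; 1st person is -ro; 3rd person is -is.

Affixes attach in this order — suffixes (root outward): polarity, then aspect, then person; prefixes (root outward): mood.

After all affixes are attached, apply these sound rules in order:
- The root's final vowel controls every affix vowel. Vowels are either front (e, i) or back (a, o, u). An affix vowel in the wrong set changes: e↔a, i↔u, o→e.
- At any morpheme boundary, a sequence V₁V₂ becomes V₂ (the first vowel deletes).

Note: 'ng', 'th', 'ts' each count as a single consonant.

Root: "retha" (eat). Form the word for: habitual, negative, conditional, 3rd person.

Attach polarity negative -ts → rethats.
Attach aspect habitual -a → rethatsa.
Attach person 3rd person -is → rethatsais.
Attach mood conditional ngus- → ngusrethatsais.
Apply vowel harmony: ngusrethatsais → ngusrethatsaus.
Apply vowel deletion: ngusrethatsaus → ngusrethatsus.

ngusrethatsus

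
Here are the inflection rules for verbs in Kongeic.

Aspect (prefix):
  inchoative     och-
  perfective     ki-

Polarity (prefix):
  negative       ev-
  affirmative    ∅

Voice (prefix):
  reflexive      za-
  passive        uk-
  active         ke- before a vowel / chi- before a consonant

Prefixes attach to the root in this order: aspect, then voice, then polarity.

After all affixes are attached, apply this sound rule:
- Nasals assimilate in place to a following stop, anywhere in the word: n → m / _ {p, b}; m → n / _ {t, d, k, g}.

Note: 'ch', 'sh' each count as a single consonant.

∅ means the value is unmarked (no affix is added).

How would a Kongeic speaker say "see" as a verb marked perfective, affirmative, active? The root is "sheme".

chikisheme

Attach aspect perfective ki- → kisheme.
Attach voice active chi- (before consonant 'k') → chikisheme.
polarity = affirmative: zero marking, form stays chikisheme.
Nasal assimilation: no change.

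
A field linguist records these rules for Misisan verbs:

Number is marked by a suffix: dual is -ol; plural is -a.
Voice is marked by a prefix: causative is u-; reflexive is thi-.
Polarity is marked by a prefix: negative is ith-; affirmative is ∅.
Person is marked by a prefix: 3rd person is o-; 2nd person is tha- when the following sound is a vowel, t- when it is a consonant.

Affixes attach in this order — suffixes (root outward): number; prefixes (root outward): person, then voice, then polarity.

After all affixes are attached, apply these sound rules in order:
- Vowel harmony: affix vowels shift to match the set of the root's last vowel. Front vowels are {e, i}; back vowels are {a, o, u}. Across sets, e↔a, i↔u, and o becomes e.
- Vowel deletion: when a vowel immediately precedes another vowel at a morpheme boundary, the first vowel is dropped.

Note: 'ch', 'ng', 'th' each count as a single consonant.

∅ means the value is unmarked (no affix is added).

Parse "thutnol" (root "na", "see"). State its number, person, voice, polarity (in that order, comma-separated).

Segment: thi-t-na-ol.
number: -ol → dual.
person: tha/t- → 2nd person.
voice: thi- → reflexive.
polarity: ∅ → affirmative.

dual, 2nd person, reflexive, affirmative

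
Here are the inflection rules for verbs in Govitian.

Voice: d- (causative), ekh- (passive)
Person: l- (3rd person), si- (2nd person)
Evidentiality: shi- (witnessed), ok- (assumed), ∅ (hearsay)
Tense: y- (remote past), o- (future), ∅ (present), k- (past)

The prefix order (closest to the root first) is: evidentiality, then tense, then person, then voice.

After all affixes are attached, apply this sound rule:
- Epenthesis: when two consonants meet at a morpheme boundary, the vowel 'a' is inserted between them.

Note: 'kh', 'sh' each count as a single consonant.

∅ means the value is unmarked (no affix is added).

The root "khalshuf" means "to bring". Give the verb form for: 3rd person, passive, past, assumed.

ekhalakokakhalshuf

Attach evidentiality assumed ok- → okkhalshuf.
Attach tense past k- → kokkhalshuf.
Attach person 3rd person l- → lkokkhalshuf.
Attach voice passive ekh- → ekhlkokkhalshuf.
Apply epenthesis: ekhlkokkhalshuf → ekhalakokakhalshuf.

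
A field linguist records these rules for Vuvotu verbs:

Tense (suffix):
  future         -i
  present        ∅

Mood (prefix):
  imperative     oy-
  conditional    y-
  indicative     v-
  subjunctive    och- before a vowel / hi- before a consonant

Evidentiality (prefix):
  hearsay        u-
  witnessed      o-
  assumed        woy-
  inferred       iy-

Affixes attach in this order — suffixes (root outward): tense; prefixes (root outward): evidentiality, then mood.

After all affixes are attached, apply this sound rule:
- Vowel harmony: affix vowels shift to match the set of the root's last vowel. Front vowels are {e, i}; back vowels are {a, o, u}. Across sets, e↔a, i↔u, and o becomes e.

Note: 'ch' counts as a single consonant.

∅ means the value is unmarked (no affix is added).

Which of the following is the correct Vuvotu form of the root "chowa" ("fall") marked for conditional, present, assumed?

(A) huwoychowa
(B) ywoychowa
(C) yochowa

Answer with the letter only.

tense = present: zero marking, form stays chowa.
Attach evidentiality assumed woy- → woychowa.
Attach mood conditional y- → ywoychowa.
Vowel harmony: no change.
So the correct form is ywoychowa, option (B).
(A) huwoychowa is wrong: it uses subjunctive instead of conditional for mood.
(C) yochowa is wrong: it uses witnessed instead of assumed for evidentiality.

B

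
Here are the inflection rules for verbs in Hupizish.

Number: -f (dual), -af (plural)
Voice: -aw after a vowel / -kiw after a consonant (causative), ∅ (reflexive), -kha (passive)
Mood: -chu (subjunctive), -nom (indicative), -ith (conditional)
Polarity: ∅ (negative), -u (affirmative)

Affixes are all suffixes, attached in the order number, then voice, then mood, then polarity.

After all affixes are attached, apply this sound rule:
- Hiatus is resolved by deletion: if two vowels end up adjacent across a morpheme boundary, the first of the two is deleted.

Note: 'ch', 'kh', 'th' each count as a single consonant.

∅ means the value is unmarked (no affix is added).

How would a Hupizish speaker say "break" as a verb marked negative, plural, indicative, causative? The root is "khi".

khafkiwnom

Attach number plural -af → khiaf.
Attach voice causative -kiw (after consonant 'f') → khiafkiw.
Attach mood indicative -nom → khiafkiwnom.
polarity = negative: zero marking, form stays khiafkiwnom.
Apply vowel deletion: khiafkiwnom → khafkiwnom.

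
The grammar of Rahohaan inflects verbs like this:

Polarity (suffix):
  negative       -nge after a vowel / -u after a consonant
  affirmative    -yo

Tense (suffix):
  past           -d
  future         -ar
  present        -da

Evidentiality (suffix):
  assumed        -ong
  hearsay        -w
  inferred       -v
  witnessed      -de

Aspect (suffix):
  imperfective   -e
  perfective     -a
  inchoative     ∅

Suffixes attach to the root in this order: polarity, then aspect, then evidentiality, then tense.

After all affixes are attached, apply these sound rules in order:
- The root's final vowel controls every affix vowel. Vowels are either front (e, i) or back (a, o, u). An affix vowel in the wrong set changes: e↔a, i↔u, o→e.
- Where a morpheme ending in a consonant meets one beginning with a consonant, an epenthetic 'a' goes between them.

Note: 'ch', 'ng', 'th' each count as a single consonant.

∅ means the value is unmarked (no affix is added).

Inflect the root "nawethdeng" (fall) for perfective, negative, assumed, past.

nawethdengieengad

Attach polarity negative -u (after consonant 'ng') → nawethdengu.
Attach aspect perfective -a → nawethdengua.
Attach evidentiality assumed -ong → nawethdenguaong.
Attach tense past -d → nawethdenguaongd.
Apply vowel harmony: nawethdenguaongd → nawethdengieengd.
Apply epenthesis: nawethdengieengd → nawethdengieengad.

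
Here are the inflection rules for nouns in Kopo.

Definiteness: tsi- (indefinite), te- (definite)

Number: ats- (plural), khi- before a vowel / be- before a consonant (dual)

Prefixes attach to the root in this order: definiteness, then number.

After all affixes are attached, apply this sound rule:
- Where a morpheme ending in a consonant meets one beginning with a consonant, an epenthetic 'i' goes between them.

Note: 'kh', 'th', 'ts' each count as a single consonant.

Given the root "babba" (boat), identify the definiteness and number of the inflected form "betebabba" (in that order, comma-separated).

Segment: be-te-babba.
definiteness: te- → definite.
number: khi/be- → dual.

definite, dual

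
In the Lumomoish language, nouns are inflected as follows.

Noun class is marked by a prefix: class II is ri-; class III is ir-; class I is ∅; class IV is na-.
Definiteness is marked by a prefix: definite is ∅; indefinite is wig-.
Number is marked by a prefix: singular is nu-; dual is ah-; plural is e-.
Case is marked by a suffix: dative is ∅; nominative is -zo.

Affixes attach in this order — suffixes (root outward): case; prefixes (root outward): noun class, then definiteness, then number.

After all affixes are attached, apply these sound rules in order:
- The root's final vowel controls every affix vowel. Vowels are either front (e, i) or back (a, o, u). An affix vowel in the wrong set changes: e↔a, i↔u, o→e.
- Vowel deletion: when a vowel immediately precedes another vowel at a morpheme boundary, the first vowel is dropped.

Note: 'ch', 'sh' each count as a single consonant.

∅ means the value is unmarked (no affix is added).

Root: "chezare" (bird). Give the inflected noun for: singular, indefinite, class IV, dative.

niwignechezare

Attach noun class class IV na- → nachezare.
Attach definiteness indefinite wig- → wignachezare.
Attach number singular nu- → nuwignachezare.
case = dative: zero marking, form stays nuwignachezare.
Apply vowel harmony: nuwignachezare → niwignechezare.
Vowel deletion: no change.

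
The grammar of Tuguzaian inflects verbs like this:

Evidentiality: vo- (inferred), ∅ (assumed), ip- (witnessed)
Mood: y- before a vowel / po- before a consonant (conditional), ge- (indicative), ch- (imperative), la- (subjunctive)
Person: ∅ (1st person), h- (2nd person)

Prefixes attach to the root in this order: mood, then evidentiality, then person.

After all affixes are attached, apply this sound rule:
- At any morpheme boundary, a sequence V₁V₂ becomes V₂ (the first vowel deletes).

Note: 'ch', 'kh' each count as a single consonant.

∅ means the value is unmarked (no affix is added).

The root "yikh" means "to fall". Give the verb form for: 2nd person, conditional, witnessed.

hippoyikh

Attach mood conditional po- (before consonant 'y') → poyikh.
Attach evidentiality witnessed ip- → ippoyikh.
Attach person 2nd person h- → hippoyikh.
Vowel deletion: no change.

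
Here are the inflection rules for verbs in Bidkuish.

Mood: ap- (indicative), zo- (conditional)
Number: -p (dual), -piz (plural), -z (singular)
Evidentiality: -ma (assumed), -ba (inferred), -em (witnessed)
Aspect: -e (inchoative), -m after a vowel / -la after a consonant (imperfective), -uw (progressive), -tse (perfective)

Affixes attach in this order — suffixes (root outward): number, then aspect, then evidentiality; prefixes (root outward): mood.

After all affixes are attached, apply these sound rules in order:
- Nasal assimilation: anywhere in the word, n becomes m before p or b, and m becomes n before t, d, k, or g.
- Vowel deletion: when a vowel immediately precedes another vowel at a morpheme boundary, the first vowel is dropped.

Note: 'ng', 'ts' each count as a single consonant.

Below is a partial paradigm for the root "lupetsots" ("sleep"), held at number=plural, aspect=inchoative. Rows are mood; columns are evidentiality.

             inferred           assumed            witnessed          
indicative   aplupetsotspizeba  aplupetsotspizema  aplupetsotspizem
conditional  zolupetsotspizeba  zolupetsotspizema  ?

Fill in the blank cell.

Attach number plural -piz → lupetsotspiz.
Attach mood conditional zo- → zolupetsotspiz.
Attach aspect inchoative -e → zolupetsotspize.
Attach evidentiality witnessed -em → zolupetsotspizeem.
Nasal assimilation: no change.
Apply vowel deletion: zolupetsotspizeem → zolupetsotspizem.

zolupetsotspizem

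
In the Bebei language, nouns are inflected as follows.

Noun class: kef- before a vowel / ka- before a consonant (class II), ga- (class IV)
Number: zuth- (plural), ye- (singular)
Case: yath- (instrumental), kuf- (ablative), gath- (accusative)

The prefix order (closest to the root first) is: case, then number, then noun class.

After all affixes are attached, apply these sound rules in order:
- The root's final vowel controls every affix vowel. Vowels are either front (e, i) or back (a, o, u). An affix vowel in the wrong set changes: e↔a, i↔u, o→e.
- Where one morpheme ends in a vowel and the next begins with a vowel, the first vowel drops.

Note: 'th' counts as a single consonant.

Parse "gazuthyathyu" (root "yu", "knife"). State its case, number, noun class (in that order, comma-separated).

instrumental, plural, class IV

Segment: ga-zuth-yath-yu.
case: yath- → instrumental.
number: zuth- → plural.
noun class: ga- → class IV.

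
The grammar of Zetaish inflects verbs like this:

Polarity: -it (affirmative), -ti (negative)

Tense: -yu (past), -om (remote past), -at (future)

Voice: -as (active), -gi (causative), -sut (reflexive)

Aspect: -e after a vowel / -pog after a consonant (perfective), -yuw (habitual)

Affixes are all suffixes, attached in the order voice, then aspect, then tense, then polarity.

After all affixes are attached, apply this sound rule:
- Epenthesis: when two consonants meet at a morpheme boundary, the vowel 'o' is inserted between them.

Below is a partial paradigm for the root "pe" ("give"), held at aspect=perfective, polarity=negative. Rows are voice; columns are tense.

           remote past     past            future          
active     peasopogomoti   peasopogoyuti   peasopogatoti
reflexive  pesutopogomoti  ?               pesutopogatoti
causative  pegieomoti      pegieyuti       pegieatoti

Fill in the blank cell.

pesutopogoyuti

Attach voice reflexive -sut → pesut.
Attach aspect perfective -pog (after consonant 't') → pesutpog.
Attach tense past -yu → pesutpogyu.
Attach polarity negative -ti → pesutpogyuti.
Apply epenthesis: pesutpogyuti → pesutopogoyuti.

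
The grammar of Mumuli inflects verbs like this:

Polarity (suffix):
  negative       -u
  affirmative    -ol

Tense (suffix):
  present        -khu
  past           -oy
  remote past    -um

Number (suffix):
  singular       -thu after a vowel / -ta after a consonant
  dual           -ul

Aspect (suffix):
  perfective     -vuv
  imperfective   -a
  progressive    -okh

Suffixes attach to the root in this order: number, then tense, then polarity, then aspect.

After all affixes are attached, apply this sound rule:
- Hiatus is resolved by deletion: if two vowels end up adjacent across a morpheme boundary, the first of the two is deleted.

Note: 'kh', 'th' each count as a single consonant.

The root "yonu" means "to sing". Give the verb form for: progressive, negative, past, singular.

yonuthoyokh

Attach number singular -thu (after vowel 'u') → yonuthu.
Attach tense past -oy → yonuthuoy.
Attach polarity negative -u → yonuthuoyu.
Attach aspect progressive -okh → yonuthuoyuokh.
Apply vowel deletion: yonuthuoyuokh → yonuthoyokh.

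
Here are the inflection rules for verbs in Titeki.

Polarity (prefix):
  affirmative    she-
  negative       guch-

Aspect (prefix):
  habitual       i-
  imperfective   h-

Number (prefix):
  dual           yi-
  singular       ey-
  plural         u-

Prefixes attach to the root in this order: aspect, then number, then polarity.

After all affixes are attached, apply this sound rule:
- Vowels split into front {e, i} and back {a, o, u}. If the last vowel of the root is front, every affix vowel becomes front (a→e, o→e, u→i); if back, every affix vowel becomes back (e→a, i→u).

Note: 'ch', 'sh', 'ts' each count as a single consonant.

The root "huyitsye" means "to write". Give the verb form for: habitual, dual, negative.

Attach aspect habitual i- → ihuyitsye.
Attach number dual yi- → yiihuyitsye.
Attach polarity negative guch- → guchyiihuyitsye.
Apply vowel harmony: guchyiihuyitsye → gichyiihuyitsye.

gichyiihuyitsye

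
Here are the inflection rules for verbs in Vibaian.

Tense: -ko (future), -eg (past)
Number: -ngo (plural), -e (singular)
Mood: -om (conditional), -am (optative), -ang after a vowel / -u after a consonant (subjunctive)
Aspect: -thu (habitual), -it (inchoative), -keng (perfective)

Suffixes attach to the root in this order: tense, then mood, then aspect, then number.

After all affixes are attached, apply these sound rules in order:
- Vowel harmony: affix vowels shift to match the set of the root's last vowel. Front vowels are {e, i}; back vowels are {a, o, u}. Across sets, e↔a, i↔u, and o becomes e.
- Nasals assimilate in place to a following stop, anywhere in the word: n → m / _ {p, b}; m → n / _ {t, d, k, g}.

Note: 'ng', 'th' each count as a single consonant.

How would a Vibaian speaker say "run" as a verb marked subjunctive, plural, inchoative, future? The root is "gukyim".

gukyinkeengitnge

Attach tense future -ko → gukyimko.
Attach mood subjunctive -ang (after vowel 'o') → gukyimkoang.
Attach aspect inchoative -it → gukyimkoangit.
Attach number plural -ngo → gukyimkoangitngo.
Apply vowel harmony: gukyimkoangitngo → gukyimkeengitnge.
Apply nasal assimilation: gukyimkeengitnge → gukyinkeengitnge.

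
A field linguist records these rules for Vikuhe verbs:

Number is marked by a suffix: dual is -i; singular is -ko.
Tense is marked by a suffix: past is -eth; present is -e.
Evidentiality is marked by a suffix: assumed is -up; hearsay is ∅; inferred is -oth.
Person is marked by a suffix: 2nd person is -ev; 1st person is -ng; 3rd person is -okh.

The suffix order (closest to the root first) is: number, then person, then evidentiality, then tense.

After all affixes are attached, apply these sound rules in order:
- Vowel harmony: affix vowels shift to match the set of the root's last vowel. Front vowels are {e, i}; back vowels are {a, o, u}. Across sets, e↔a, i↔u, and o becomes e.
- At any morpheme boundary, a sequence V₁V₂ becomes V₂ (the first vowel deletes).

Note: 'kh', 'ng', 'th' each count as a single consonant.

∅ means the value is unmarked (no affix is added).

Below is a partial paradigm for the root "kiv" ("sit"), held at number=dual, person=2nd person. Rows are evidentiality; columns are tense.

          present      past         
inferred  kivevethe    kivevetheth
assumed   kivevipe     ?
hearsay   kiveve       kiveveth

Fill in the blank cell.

Attach number dual -i → kivi.
Attach person 2nd person -ev → kiviev.
Attach evidentiality assumed -up → kivievup.
Attach tense past -eth → kivievupeth.
Apply vowel harmony: kivievupeth → kivievipeth.
Apply vowel deletion: kivievipeth → kivevipeth.

kivevipeth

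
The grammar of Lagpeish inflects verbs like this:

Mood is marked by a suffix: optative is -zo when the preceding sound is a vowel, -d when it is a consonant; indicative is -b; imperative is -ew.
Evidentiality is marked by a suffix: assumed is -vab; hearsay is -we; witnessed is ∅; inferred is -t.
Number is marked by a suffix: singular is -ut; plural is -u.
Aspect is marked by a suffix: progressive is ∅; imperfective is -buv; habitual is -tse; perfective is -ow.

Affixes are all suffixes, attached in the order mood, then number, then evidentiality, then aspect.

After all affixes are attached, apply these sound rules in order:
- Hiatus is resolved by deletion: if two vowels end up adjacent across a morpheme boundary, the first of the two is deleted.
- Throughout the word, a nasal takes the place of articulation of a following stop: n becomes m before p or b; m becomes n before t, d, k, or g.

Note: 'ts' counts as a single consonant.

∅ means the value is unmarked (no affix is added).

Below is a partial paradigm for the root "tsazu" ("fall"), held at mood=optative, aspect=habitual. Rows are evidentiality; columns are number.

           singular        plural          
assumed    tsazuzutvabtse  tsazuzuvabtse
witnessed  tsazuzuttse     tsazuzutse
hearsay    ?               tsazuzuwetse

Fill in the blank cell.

tsazuzutwetse

Attach mood optative -zo (after vowel 'u') → tsazuzo.
Attach number singular -ut → tsazuzout.
Attach evidentiality hearsay -we → tsazuzoutwe.
Attach aspect habitual -tse → tsazuzoutwetse.
Apply vowel deletion: tsazuzoutwetse → tsazuzutwetse.
Nasal assimilation: no change.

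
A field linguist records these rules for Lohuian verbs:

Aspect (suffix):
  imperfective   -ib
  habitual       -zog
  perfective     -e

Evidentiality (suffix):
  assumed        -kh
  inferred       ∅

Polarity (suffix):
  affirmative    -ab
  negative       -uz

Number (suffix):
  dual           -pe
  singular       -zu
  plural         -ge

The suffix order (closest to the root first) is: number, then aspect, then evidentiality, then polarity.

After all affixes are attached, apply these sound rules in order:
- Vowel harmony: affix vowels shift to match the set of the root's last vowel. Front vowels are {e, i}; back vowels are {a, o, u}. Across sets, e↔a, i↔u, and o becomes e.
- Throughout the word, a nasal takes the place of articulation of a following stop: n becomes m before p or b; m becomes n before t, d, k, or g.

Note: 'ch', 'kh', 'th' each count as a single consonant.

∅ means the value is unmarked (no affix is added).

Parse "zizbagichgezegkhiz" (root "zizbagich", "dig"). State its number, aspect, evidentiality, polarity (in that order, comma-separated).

Segment: zizbagich-ge-zog-kh-uz.
number: -ge → plural.
aspect: -zog → habitual.
evidentiality: -kh → assumed.
polarity: -uz → negative.

plural, habitual, assumed, negative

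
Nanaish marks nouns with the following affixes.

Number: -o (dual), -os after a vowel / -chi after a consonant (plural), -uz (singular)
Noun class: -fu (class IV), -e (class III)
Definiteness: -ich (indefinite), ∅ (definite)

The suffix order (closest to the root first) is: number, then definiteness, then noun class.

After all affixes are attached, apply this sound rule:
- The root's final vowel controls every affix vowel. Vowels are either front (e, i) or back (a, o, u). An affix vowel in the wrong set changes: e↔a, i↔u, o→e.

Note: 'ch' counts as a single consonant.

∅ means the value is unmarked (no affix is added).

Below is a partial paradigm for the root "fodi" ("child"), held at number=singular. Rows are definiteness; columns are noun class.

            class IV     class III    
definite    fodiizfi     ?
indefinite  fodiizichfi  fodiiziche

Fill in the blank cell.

Attach number singular -uz → fodiuz.
definiteness = definite: zero marking, form stays fodiuz.
Attach noun class class III -e → fodiuze.
Apply vowel harmony: fodiuze → fodiize.

fodiize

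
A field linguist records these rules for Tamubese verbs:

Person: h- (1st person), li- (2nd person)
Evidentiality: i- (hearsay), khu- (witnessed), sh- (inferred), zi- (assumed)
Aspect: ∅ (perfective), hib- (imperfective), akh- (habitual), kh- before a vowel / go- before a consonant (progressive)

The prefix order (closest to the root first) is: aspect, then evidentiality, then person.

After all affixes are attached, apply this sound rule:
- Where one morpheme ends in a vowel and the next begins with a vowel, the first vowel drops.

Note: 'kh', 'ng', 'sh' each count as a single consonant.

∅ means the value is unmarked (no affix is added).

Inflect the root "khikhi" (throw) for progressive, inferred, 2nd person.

lishgokhikhi

Attach aspect progressive go- (before consonant 'kh') → gokhikhi.
Attach evidentiality inferred sh- → shgokhikhi.
Attach person 2nd person li- → lishgokhikhi.
Vowel deletion: no change.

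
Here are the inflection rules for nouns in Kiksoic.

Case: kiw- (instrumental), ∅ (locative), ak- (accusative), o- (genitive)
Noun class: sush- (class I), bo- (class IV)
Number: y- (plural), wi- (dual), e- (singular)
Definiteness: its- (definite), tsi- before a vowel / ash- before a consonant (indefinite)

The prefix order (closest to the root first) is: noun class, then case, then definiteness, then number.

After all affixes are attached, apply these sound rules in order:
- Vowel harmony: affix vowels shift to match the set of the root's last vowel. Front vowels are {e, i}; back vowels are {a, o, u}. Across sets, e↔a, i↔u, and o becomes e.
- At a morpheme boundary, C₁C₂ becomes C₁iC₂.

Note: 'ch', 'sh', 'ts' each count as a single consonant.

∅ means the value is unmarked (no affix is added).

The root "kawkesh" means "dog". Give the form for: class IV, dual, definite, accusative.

wiitsekibekawkesh

Attach noun class class IV bo- → bokawkesh.
Attach case accusative ak- → akbokawkesh.
Attach definiteness definite its- → itsakbokawkesh.
Attach number dual wi- → wiitsakbokawkesh.
Apply vowel harmony: wiitsakbokawkesh → wiitsekbekawkesh.
Apply epenthesis: wiitsekbekawkesh → wiitsekibekawkesh.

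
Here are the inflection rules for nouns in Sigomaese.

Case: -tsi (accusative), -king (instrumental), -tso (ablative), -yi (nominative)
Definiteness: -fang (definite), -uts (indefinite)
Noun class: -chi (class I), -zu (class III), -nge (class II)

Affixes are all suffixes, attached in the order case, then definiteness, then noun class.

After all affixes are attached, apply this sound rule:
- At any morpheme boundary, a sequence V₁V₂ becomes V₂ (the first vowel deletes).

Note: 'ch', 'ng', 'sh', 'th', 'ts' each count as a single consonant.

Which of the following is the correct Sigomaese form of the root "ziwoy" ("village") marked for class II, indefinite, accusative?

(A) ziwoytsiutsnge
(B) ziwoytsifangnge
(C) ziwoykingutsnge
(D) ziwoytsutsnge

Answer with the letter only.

Attach case accusative -tsi → ziwoytsi.
Attach definiteness indefinite -uts → ziwoytsiuts.
Attach noun class class II -nge → ziwoytsiutsnge.
Apply vowel deletion: ziwoytsiutsnge → ziwoytsutsnge.
So the correct form is ziwoytsutsnge, option (D).
(B) ziwoytsifangnge is wrong: it uses definite instead of indefinite for definiteness.
(A) ziwoytsiutsnge is wrong: it fails to apply the sound rule(s).
(C) ziwoykingutsnge is wrong: it uses instrumental instead of accusative for case.

D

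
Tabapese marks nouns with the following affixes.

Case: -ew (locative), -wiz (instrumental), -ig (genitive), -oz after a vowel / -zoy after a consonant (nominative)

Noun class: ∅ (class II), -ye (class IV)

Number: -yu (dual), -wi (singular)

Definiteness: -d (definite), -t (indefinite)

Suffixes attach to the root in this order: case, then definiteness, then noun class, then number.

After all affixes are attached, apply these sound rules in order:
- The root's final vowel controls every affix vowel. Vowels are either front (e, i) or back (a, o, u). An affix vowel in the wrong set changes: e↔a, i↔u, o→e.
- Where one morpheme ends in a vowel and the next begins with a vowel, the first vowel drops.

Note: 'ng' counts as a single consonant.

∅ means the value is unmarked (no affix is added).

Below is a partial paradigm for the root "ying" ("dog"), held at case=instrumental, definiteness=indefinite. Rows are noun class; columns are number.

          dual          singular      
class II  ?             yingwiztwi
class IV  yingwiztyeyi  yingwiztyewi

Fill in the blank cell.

Attach case instrumental -wiz → yingwiz.
Attach definiteness indefinite -t → yingwizt.
noun class = class II: zero marking, form stays yingwizt.
Attach number dual -yu → yingwiztyu.
Apply vowel harmony: yingwiztyu → yingwiztyi.
Vowel deletion: no change.

yingwiztyi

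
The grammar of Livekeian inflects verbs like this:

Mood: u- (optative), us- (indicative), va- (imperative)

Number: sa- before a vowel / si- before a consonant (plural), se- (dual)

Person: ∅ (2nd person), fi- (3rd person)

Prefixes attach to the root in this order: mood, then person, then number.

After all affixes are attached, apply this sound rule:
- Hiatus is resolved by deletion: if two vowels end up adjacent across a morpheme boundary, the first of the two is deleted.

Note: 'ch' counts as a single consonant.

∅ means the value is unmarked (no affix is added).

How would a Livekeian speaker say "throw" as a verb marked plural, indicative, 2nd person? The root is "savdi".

sussavdi

Attach mood indicative us- → ussavdi.
person = 2nd person: zero marking, form stays ussavdi.
Attach number plural sa- (before vowel 'u') → saussavdi.
Apply vowel deletion: saussavdi → sussavdi.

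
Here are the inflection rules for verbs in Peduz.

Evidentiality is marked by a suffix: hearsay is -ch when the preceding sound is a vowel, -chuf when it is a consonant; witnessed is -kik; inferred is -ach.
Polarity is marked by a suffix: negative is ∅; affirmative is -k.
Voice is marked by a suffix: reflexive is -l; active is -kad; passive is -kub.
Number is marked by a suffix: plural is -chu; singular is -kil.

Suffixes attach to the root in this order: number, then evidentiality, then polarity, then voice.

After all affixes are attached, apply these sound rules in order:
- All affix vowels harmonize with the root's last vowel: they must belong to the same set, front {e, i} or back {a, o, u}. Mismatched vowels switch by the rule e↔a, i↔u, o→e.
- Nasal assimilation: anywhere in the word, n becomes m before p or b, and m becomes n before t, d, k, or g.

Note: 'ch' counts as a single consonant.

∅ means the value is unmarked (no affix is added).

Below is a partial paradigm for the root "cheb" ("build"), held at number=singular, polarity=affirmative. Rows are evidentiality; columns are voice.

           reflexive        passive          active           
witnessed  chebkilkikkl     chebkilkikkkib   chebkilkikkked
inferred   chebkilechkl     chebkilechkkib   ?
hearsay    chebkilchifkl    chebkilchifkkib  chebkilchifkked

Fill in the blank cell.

Attach number singular -kil → chebkil.
Attach evidentiality inferred -ach → chebkilach.
Attach polarity affirmative -k → chebkilachk.
Attach voice active -kad → chebkilachkkad.
Apply vowel harmony: chebkilachkkad → chebkilechkked.
Nasal assimilation: no change.

chebkilechkked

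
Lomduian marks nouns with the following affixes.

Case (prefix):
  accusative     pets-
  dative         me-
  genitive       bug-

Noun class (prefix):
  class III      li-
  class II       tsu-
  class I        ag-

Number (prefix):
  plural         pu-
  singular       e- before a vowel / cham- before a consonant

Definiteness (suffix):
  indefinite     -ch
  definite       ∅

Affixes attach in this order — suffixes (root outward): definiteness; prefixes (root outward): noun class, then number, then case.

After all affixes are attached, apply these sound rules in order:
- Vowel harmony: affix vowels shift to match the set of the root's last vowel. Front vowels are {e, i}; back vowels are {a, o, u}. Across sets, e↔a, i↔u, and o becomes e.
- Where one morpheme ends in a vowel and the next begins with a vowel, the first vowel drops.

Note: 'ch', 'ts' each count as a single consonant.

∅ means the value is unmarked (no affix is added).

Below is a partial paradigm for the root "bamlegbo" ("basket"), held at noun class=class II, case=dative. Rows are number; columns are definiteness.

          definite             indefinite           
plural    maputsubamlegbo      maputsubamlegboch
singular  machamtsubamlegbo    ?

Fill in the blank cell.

Attach noun class class II tsu- → tsubamlegbo.
Attach number singular cham- (before consonant 'ts') → chamtsubamlegbo.
Attach definiteness indefinite -ch → chamtsubamlegboch.
Attach case dative me- → mechamtsubamlegboch.
Apply vowel harmony: mechamtsubamlegboch → machamtsubamlegboch.
Vowel deletion: no change.

machamtsubamlegboch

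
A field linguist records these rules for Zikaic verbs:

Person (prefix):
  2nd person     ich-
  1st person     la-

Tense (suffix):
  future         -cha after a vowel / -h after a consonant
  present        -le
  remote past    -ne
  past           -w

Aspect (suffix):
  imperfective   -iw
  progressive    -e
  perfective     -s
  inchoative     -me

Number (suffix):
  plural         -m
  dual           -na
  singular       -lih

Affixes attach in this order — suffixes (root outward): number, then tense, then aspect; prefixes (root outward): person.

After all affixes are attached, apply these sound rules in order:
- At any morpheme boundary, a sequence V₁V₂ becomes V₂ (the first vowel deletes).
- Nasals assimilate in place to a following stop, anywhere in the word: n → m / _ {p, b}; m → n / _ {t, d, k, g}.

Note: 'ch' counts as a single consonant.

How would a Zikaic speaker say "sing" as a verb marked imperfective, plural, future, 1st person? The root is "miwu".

Attach number plural -m → miwum.
Attach person 1st person la- → lamiwum.
Attach tense future -h (after consonant 'm') → lamiwumh.
Attach aspect imperfective -iw → lamiwumhiw.
Vowel deletion: no change.
Nasal assimilation: no change.

lamiwumhiw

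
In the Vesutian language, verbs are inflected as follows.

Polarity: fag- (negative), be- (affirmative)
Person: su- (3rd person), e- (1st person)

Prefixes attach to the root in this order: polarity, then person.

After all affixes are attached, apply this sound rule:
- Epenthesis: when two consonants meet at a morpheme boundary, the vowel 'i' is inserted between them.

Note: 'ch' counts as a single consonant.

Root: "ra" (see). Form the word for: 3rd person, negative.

Attach polarity negative fag- → fagra.
Attach person 3rd person su- → sufagra.
Apply epenthesis: sufagra → sufagira.

sufagira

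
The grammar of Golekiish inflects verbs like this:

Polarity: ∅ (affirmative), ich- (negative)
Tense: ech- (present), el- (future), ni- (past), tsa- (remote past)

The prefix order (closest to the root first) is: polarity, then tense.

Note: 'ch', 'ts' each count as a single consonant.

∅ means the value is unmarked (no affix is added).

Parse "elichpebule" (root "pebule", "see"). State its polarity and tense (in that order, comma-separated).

Segment: el-ich-pebule.
polarity: ich- → negative.
tense: el- → future.

negative, future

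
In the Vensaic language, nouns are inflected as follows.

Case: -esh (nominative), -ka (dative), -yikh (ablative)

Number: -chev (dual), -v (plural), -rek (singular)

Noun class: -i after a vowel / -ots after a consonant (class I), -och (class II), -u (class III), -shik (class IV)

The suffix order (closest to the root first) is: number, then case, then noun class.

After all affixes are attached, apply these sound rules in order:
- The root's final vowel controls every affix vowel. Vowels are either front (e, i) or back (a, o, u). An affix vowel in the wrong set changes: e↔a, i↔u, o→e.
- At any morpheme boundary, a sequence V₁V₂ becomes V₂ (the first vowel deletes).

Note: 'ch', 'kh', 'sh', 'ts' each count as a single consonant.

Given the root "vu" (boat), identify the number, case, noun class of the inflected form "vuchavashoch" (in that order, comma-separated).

Segment: vu-chev-esh-och.
number: -chev → dual.
case: -esh → nominative.
noun class: -och → class II.

dual, nominative, class II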